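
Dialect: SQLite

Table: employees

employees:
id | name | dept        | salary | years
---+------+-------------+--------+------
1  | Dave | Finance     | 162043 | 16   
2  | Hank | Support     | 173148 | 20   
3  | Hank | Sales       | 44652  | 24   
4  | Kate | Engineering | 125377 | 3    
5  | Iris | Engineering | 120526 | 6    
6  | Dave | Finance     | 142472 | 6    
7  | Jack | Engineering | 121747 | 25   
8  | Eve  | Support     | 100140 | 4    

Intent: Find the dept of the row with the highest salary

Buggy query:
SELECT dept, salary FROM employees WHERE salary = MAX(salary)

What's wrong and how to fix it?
Bug: MAX(salary) is an aggregate and cannot be used directly in WHERE

Fix: Use a subquery: WHERE salary = (SELECT MAX(salary) FROM employees)

Corrected query:
SELECT dept, salary FROM employees WHERE salary = (SELECT MAX(salary) FROM employees)

Result:
dept    | salary
--------+-------
Support | 173148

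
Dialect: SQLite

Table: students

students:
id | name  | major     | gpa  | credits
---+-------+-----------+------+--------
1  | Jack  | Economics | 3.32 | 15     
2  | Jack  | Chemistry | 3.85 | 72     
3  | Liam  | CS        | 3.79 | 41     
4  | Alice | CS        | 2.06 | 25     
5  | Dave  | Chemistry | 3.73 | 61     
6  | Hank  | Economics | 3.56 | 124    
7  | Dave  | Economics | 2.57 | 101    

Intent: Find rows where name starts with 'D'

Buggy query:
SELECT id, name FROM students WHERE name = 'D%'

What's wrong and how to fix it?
Bug: '=' compares the literal string including the % character; pattern matching needs LIKE

Fix: Replace '=' with LIKE so 'D%' is treated as a pattern

Corrected query:
SELECT id, name FROM students WHERE name LIKE 'D%'

Result:
id | name
---+-----
5  | Dave
7  | Dave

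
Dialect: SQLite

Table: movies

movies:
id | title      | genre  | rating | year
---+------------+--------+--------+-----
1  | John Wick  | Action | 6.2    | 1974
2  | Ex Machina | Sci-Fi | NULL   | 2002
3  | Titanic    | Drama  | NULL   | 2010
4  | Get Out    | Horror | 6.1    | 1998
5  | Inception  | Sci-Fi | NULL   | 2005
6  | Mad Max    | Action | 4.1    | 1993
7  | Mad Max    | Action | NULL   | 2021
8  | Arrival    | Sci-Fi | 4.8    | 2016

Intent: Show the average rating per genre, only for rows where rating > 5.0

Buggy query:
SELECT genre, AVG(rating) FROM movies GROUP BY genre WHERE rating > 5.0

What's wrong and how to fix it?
Bug: Row-level WHERE must come before GROUP BY in the clause order

Fix: Place WHERE between FROM and GROUP BY

Corrected query:
SELECT genre, AVG(rating) FROM movies WHERE rating > 5.0 GROUP BY genre

Result:
genre  | AVG(rating)
-------+------------
Action | 6.2        
Horror | 6.1        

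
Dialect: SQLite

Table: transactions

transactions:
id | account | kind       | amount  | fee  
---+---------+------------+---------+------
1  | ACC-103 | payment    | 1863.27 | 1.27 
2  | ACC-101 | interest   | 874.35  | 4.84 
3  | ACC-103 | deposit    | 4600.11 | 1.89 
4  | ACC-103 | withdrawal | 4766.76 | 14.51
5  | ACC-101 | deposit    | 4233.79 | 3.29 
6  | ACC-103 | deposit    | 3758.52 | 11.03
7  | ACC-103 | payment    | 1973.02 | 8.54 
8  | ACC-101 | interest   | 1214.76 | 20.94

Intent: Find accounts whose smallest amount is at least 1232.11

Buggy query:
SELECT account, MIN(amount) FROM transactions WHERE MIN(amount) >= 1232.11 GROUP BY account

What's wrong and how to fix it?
Bug: Aggregates like MIN are computed per group after WHERE runs

Fix: Use HAVING for the per-group MIN condition

Corrected query:
SELECT account, MIN(amount) FROM transactions GROUP BY account HAVING MIN(amount) >= 1232.11

Result:
account | MIN(amount)
--------+------------
ACC-103 | 1863.27    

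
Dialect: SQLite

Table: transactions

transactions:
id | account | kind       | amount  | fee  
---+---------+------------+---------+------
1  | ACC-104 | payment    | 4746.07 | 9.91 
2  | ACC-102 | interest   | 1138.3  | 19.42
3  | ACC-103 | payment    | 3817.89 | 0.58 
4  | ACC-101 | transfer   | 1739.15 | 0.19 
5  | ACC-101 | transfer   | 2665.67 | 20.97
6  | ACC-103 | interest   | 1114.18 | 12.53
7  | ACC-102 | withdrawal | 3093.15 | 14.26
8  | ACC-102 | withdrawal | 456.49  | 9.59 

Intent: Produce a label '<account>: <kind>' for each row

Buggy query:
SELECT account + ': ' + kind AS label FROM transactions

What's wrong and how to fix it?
Bug: '+' is numeric addition; on text columns SQLite converts them to 0 instead of concatenating

Fix: Use the || operator for string concatenation

Corrected query:
SELECT account || ': ' || kind AS label FROM transactions

Result:
label              
-------------------
ACC-104: payment   
ACC-102: interest  
ACC-103: payment   
ACC-101: transfer  
ACC-101: transfer  
ACC-103: interest  
ACC-102: withdrawal
ACC-102: withdrawal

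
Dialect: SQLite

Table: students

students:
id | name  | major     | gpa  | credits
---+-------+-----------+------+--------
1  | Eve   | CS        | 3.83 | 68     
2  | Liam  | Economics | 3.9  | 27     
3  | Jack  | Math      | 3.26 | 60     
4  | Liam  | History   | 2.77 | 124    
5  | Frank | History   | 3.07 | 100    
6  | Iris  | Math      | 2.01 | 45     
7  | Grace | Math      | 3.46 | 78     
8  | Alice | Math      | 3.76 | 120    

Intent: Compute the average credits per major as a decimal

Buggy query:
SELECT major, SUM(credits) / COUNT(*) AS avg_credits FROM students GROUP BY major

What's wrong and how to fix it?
Bug: Both operands are integers, so '/' performs integer division and truncates

Fix: Multiply by 1.0 (or CAST to REAL) to force floating-point division

Corrected query:
SELECT major, SUM(credits) * 1.0 / COUNT(*) AS avg_credits FROM students GROUP BY major

Result:
major     | avg_credits
----------+------------
CS        | 68         
Economics | 27         
History   | 112        
Math      | 75.75      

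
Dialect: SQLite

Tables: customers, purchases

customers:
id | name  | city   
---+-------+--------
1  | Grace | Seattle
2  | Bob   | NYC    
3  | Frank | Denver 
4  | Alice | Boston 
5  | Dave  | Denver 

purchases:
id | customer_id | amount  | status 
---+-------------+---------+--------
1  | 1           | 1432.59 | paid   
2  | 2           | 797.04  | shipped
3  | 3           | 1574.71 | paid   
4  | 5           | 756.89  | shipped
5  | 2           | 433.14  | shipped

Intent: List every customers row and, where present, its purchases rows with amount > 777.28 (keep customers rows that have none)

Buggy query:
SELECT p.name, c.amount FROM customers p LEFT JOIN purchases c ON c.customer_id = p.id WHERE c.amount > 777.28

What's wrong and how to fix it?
Bug: Filtering c.amount in WHERE discards the NULL rows produced by LEFT JOIN, turning it into an inner join

Fix: Move the right-table condition into the ON clause so unmatched parents are kept

Corrected query:
SELECT p.name, c.amount FROM customers p LEFT JOIN purchases c ON c.customer_id = p.id AND c.amount > 777.28

Result:
name  | amount 
------+--------
Grace | 1432.59
Bob   | 797.04 
Frank | 1574.71
Alice | NULL   
Dave  | NULL   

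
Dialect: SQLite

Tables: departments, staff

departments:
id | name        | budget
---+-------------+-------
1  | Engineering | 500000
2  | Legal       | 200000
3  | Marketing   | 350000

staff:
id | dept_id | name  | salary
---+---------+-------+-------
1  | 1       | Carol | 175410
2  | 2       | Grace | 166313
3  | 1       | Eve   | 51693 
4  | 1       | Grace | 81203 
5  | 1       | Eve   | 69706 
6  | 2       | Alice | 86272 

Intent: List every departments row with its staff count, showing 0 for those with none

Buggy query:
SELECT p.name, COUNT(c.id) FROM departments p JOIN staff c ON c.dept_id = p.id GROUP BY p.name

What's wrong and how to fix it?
Bug: An inner join excludes parents with zero children

Fix: Use LEFT JOIN so parents without children still appear (COUNT(c.id) gives 0)

Corrected query:
SELECT p.name, COUNT(c.id) FROM departments p LEFT JOIN staff c ON c.dept_id = p.id GROUP BY p.name

Result:
name        | COUNT(c.id)
------------+------------
Engineering | 4          
Legal       | 2          
Marketing   | 0          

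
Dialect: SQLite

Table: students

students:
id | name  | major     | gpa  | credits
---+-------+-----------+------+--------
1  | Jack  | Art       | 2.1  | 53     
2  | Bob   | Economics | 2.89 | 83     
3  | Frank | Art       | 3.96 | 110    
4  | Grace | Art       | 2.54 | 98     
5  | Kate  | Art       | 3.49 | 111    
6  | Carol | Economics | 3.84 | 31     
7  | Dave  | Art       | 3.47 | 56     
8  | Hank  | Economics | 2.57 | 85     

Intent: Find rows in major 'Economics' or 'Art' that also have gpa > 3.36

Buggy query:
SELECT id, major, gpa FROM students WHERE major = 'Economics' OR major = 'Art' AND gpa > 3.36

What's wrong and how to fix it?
Bug: AND binds tighter than OR, so this parses as major = 'Economics' OR (major = 'Art' AND gpa > 3.36)

Fix: Group the OR with parentheses (or use IN), then AND the threshold

Corrected query:
SELECT id, major, gpa FROM students WHERE (major = 'Economics' OR major = 'Art') AND gpa > 3.36

Result:
id | major     | gpa 
---+-----------+-----
3  | Art       | 3.96
5  | Art       | 3.49
6  | Economics | 3.84
7  | Art       | 3.47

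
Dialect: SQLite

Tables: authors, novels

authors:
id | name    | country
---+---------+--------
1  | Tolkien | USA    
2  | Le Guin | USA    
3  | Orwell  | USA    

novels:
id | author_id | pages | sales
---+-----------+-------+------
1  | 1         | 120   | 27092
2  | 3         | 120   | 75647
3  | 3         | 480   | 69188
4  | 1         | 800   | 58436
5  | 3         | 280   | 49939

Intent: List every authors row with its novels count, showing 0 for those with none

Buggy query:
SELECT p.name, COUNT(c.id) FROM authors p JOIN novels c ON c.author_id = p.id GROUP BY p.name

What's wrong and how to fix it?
Bug: INNER JOIN drops authors rows that have no matching novels rows

Fix: Use LEFT JOIN so parents without children still appear (COUNT(c.id) gives 0)

Corrected query:
SELECT p.name, COUNT(c.id) FROM authors p LEFT JOIN novels c ON c.author_id = p.id GROUP BY p.name

Result:
name    | COUNT(c.id)
--------+------------
Le Guin | 0          
Orwell  | 3          
Tolkien | 2          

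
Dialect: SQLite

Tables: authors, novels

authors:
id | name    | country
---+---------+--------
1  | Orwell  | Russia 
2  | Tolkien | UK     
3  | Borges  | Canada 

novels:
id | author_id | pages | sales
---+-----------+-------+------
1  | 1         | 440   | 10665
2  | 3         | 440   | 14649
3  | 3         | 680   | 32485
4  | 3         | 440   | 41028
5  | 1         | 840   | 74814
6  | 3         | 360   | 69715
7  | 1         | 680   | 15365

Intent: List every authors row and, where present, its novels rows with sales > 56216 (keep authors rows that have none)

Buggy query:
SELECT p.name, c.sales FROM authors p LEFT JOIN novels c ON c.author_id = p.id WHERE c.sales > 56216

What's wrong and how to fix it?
Bug: A WHERE condition on the right-hand table after LEFT JOIN drops unmatched parents

Fix: Put 'c.sales > 56216' in the JOIN's ON clause instead of WHERE

Corrected query:
SELECT p.name, c.sales FROM authors p LEFT JOIN novels c ON c.author_id = p.id AND c.sales > 56216

Result:
name    | sales
--------+------
Orwell  | 74814
Tolkien | NULL 
Borges  | 69715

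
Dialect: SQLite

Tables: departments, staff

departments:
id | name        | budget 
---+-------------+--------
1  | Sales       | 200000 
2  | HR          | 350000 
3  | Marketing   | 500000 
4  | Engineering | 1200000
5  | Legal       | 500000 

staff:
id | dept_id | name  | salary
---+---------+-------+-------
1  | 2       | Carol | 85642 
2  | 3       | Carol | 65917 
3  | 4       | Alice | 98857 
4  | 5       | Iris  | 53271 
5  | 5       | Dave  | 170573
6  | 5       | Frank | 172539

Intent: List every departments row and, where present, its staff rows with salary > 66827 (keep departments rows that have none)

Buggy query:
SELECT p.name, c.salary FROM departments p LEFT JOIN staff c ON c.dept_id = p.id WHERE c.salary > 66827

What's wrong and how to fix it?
Bug: A WHERE condition on the right-hand table after LEFT JOIN drops unmatched parents

Fix: Move the right-table condition into the ON clause so unmatched parents are kept

Corrected query:
SELECT p.name, c.salary FROM departments p LEFT JOIN staff c ON c.dept_id = p.id AND c.salary > 66827

Result:
name        | salary
------------+-------
Sales       | NULL  
HR          | 85642 
Marketing   | NULL  
Engineering | 98857 
Legal       | 170573
Legal       | 172539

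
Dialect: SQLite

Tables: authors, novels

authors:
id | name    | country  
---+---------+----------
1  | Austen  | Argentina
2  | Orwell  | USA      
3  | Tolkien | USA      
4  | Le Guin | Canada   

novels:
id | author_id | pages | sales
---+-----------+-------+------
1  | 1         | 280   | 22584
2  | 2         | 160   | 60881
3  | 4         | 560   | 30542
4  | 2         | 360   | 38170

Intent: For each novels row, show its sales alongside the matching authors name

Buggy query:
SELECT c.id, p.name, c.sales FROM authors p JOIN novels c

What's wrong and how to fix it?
Bug: Missing join condition: each novels row is matched to all authors rows instead of just its own

Fix: Specify the join condition linking the foreign key to the parent id

Corrected query:
SELECT c.id, p.name, c.sales FROM authors p JOIN novels c ON c.author_id = p.id

Result:
id | name    | sales
---+---------+------
1  | Austen  | 22584
2  | Orwell  | 60881
3  | Le Guin | 30542
4  | Orwell  | 38170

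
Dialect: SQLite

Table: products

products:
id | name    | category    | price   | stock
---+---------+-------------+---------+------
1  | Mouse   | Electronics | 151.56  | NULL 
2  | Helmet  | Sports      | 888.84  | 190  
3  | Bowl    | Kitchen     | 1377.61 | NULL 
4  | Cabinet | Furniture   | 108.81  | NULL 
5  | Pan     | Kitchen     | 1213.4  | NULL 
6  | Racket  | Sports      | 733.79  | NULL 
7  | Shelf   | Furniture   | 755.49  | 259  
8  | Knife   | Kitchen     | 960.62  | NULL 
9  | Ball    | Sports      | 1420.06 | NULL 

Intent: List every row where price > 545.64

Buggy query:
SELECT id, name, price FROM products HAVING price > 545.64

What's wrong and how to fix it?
Bug: This is a non-aggregate query (no GROUP BY, no aggregates), so in SQLite the HAVING clause is invalid here; a row-level condition belongs in WHERE

Fix: Replace HAVING with WHERE since the condition applies to individual rows

Corrected query:
SELECT id, name, price FROM products WHERE price > 545.64

Result:
id | name   | price  
---+--------+--------
2  | Helmet | 888.84 
3  | Bowl   | 1377.61
5  | Pan    | 1213.4 
6  | Racket | 733.79 
7  | Shelf  | 755.49 
8  | Knife  | 960.62 
9  | Ball   | 1420.06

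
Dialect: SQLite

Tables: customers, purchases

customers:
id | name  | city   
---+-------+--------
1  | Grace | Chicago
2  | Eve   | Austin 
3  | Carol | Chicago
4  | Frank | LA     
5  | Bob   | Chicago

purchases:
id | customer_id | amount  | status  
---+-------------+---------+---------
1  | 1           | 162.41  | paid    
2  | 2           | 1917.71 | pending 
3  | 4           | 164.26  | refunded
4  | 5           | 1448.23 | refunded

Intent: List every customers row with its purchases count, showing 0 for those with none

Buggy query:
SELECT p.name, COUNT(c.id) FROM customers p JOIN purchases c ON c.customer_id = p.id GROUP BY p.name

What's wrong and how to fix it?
Bug: INNER JOIN drops customers rows that have no matching purchases rows

Fix: Use LEFT JOIN so parents without children still appear (COUNT(c.id) gives 0)

Corrected query:
SELECT p.name, COUNT(c.id) FROM customers p LEFT JOIN purchases c ON c.customer_id = p.id GROUP BY p.name

Result:
name  | COUNT(c.id)
------+------------
Bob   | 1          
Carol | 0          
Eve   | 1          
Frank | 1          
Grace | 1          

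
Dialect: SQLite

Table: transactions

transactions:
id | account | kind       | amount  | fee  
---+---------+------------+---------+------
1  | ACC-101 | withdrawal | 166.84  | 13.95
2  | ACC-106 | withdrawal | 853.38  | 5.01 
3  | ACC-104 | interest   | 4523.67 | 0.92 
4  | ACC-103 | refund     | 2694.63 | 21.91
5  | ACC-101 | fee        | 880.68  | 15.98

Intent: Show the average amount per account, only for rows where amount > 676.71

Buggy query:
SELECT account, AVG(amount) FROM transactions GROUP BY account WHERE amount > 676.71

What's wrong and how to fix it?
Bug: Row-level WHERE must come before GROUP BY in the clause order

Fix: Place WHERE between FROM and GROUP BY

Corrected query:
SELECT account, AVG(amount) FROM transactions WHERE amount > 676.71 GROUP BY account

Result:
account | AVG(amount)
--------+------------
ACC-101 | 880.68     
ACC-103 | 2694.63    
ACC-104 | 4523.67    
ACC-106 | 853.38     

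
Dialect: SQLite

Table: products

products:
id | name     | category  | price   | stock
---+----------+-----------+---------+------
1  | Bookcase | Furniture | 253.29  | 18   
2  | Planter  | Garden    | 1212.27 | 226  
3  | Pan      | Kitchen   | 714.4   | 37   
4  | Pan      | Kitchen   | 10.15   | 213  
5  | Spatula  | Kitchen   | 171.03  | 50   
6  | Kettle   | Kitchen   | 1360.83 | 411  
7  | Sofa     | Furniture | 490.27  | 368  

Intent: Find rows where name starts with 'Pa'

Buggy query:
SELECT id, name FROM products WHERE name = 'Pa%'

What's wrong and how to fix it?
Bug: '=' compares the literal string including the % character; pattern matching needs LIKE

Fix: Use LIKE for wildcard pattern matching

Corrected query:
SELECT id, name FROM products WHERE name LIKE 'Pa%'

Result:
id | name
---+-----
3  | Pan 
4  | Pan 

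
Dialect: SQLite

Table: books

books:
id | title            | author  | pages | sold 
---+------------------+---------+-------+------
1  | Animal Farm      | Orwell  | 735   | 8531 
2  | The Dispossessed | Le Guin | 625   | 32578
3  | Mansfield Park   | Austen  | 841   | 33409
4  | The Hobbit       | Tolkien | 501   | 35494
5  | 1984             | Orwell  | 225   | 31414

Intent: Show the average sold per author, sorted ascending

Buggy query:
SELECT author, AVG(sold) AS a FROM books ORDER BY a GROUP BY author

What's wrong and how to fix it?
Bug: GROUP BY must precede ORDER BY

Fix: Move ORDER BY to the end, after GROUP BY

Corrected query:
SELECT author, AVG(sold) AS a FROM books GROUP BY author ORDER BY a

Result:
author  | a      
--------+--------
Orwell  | 19972.5
Le Guin | 32578  
Austen  | 33409  
Tolkien | 35494  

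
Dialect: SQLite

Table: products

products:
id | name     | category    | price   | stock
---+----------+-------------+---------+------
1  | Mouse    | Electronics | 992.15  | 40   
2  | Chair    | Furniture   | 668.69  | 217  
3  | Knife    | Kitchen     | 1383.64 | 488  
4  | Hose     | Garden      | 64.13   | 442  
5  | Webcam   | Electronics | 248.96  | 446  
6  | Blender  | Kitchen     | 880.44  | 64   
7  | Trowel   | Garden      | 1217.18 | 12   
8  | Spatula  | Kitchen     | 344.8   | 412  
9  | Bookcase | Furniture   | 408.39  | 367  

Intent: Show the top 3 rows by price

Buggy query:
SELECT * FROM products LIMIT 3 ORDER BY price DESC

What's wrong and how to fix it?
Bug: LIMIT must come after ORDER BY

Fix: Sort with ORDER BY, then apply LIMIT

Corrected query:
SELECT * FROM products ORDER BY price DESC LIMIT 3

Result:
id | name   | category    | price   | stock
---+--------+-------------+---------+------
3  | Knife  | Kitchen     | 1383.64 | 488  
7  | Trowel | Garden      | 1217.18 | 12   
1  | Mouse  | Electronics | 992.15  | 40   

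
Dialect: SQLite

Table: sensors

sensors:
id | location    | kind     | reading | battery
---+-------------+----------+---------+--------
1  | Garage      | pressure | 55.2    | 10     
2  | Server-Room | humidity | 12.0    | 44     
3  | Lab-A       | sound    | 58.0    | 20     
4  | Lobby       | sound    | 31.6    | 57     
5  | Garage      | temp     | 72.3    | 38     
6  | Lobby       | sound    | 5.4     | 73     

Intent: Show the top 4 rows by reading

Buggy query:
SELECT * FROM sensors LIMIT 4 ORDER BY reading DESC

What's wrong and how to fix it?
Bug: LIMIT must come after ORDER BY

Fix: Sort with ORDER BY, then apply LIMIT

Corrected query:
SELECT * FROM sensors ORDER BY reading DESC LIMIT 4

Result:
id | location | kind     | reading | battery
---+----------+----------+---------+--------
5  | Garage   | temp     | 72.3    | 38     
3  | Lab-A    | sound    | 58      | 20     
1  | Garage   | pressure | 55.2    | 10     
4  | Lobby    | sound    | 31.6    | 57     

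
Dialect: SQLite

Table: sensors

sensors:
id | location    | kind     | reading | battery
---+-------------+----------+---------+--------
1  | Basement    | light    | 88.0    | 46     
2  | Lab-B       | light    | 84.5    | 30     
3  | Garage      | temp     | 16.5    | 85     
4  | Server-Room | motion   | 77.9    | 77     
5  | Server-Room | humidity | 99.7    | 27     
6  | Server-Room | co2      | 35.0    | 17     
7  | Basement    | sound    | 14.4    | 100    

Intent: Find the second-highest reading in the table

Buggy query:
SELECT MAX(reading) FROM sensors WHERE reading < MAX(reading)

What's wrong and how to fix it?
Bug: The inner MAX is an aggregate inside WHERE, which is not allowed

Fix: Put the inner MAX in a scalar subquery

Corrected query:
SELECT MAX(reading) FROM sensors WHERE reading < (SELECT MAX(reading) FROM sensors)

Result:
MAX(reading)
------------
88          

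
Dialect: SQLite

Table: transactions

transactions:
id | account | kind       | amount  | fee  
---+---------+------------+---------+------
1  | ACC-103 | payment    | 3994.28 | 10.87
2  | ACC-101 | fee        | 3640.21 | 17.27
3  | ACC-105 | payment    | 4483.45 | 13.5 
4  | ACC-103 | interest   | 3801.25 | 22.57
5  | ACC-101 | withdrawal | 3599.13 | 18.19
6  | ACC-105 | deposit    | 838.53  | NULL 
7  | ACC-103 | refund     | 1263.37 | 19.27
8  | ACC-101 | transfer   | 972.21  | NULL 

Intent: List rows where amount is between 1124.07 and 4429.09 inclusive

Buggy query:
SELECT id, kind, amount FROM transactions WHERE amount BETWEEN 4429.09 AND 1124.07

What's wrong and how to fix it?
Bug: BETWEEN expects the lower bound first; with 4429.09 AND 1124.07 the range is empty

Fix: Write BETWEEN 1124.07 AND 4429.09

Corrected query:
SELECT id, kind, amount FROM transactions WHERE amount BETWEEN 1124.07 AND 4429.09

Result:
id | kind       | amount 
---+------------+--------
1  | payment    | 3994.28
2  | fee        | 3640.21
4  | interest   | 3801.25
5  | withdrawal | 3599.13
7  | refund     | 1263.37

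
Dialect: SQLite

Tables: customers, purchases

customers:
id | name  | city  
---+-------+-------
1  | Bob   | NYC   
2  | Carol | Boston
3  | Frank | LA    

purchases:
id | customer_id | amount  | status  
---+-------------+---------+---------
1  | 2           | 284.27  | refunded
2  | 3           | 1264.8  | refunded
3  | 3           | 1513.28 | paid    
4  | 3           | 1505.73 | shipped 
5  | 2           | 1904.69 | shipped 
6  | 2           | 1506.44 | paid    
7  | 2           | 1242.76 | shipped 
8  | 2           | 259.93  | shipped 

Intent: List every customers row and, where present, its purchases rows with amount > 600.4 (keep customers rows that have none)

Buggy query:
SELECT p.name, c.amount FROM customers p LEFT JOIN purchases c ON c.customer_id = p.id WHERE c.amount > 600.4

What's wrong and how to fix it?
Bug: Filtering c.amount in WHERE discards the NULL rows produced by LEFT JOIN, turning it into an inner join

Fix: Put 'c.amount > 600.4' in the JOIN's ON clause instead of WHERE

Corrected query:
SELECT p.name, c.amount FROM customers p LEFT JOIN purchases c ON c.customer_id = p.id AND c.amount > 600.4

Result:
name  | amount 
------+--------
Bob   | NULL   
Carol | 1242.76
Carol | 1506.44
Carol | 1904.69
Frank | 1264.8 
Frank | 1505.73
Frank | 1513.28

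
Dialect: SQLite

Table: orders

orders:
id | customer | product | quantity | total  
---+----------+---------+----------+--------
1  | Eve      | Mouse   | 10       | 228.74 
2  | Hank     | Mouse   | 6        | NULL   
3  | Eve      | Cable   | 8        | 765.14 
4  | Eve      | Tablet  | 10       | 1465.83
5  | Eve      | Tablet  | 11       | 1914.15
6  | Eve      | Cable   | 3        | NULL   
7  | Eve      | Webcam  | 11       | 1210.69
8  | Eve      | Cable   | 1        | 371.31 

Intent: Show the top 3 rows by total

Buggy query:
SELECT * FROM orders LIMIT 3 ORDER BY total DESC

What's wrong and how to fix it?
Bug: ORDER BY cannot follow LIMIT; LIMIT is the final clause

Fix: Swap the clauses: ORDER BY first, then LIMIT

Corrected query:
SELECT * FROM orders ORDER BY total DESC LIMIT 3

Result:
id | customer | product | quantity | total  
---+----------+---------+----------+--------
5  | Eve      | Tablet  | 11       | 1914.15
4  | Eve      | Tablet  | 10       | 1465.83
7  | Eve      | Webcam  | 11       | 1210.69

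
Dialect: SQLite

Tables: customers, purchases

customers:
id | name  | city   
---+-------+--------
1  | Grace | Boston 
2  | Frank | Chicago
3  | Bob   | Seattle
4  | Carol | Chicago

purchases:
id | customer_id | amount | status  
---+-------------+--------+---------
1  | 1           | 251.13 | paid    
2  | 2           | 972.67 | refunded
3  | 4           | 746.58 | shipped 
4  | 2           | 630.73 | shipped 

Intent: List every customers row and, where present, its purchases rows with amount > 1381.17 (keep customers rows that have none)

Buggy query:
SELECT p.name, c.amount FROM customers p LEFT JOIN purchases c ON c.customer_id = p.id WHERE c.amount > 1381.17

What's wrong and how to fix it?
Bug: A WHERE condition on the right-hand table after LEFT JOIN drops unmatched parents

Fix: Put 'c.amount > 1381.17' in the JOIN's ON clause instead of WHERE

Corrected query:
SELECT p.name, c.amount FROM customers p LEFT JOIN purchases c ON c.customer_id = p.id AND c.amount > 1381.17

Result:
name  | amount
------+-------
Grace | NULL  
Frank | NULL  
Bob   | NULL  
Carol | NULL  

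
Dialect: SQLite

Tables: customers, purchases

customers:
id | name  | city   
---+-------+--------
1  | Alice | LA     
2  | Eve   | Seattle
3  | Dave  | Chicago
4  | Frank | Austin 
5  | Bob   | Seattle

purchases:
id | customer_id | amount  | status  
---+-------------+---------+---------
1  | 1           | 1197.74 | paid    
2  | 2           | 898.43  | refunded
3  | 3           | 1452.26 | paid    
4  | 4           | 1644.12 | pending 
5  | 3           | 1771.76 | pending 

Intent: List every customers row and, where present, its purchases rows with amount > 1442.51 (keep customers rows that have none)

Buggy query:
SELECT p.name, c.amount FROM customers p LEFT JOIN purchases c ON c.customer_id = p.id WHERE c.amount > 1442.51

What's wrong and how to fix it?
Bug: A WHERE condition on the right-hand table after LEFT JOIN drops unmatched parents

Fix: Move the right-table condition into the ON clause so unmatched parents are kept

Corrected query:
SELECT p.name, c.amount FROM customers p LEFT JOIN purchases c ON c.customer_id = p.id AND c.amount > 1442.51

Result:
name  | amount 
------+--------
Alice | NULL   
Eve   | NULL   
Dave  | 1452.26
Dave  | 1771.76
Frank | 1644.12
Bob   | NULL   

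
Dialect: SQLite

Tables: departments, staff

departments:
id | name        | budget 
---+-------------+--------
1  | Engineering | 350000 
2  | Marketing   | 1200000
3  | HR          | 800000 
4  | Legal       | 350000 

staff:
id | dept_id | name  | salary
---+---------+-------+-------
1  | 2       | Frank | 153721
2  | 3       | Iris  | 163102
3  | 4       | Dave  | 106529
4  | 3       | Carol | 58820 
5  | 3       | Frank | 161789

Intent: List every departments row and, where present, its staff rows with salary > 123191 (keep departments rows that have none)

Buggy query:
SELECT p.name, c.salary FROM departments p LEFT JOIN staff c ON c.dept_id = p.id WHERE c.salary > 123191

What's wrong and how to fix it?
Bug: Filtering c.salary in WHERE discards the NULL rows produced by LEFT JOIN, turning it into an inner join

Fix: Move the right-table condition into the ON clause so unmatched parents are kept

Corrected query:
SELECT p.name, c.salary FROM departments p LEFT JOIN staff c ON c.dept_id = p.id AND c.salary > 123191

Result:
name        | salary
------------+-------
Engineering | NULL  
Marketing   | 153721
HR          | 161789
HR          | 163102
Legal       | NULL  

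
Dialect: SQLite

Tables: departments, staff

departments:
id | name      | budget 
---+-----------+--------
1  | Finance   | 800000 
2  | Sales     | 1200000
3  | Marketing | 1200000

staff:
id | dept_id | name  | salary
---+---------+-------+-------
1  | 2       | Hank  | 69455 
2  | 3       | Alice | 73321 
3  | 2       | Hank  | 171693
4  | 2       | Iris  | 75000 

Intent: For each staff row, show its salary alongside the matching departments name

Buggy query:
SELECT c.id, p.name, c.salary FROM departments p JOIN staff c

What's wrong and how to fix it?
Bug: Missing join condition: each staff row is matched to all departments rows instead of just its own

Fix: Specify the join condition linking the foreign key to the parent id

Corrected query:
SELECT c.id, p.name, c.salary FROM departments p JOIN staff c ON c.dept_id = p.id

Result:
id | name      | salary
---+-----------+-------
1  | Sales     | 69455 
2  | Marketing | 73321 
3  | Sales     | 171693
4  | Sales     | 75000 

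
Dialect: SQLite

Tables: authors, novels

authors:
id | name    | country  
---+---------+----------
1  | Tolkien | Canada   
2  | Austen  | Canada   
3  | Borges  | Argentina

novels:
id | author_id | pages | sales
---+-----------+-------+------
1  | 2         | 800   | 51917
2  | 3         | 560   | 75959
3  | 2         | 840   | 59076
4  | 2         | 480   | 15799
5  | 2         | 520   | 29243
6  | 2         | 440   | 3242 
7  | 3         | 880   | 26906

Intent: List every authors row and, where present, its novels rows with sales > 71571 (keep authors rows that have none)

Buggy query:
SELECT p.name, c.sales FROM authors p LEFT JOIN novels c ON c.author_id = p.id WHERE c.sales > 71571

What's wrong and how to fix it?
Bug: Filtering c.sales in WHERE discards the NULL rows produced by LEFT JOIN, turning it into an inner join

Fix: Put 'c.sales > 71571' in the JOIN's ON clause instead of WHERE

Corrected query:
SELECT p.name, c.sales FROM authors p LEFT JOIN novels c ON c.author_id = p.id AND c.sales > 71571

Result:
name    | sales
--------+------
Tolkien | NULL 
Austen  | NULL 
Borges  | 75959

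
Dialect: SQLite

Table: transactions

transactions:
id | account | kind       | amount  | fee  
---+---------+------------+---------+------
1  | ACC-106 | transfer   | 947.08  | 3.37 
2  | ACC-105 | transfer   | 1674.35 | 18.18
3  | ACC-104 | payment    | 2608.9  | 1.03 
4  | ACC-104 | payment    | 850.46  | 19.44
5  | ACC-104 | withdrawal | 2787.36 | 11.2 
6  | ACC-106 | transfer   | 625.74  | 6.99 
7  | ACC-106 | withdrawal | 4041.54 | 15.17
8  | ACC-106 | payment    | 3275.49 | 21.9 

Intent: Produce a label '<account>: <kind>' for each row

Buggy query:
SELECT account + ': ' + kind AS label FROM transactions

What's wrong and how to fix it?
Bug: SQLite uses || for string concatenation; + coerces text to numbers (yielding 0)

Fix: Replace + with || to concatenate text

Corrected query:
SELECT account || ': ' || kind AS label FROM transactions

Result:
label              
-------------------
ACC-106: transfer  
ACC-105: transfer  
ACC-104: payment   
ACC-104: payment   
ACC-104: withdrawal
ACC-106: transfer  
ACC-106: withdrawal
ACC-106: payment   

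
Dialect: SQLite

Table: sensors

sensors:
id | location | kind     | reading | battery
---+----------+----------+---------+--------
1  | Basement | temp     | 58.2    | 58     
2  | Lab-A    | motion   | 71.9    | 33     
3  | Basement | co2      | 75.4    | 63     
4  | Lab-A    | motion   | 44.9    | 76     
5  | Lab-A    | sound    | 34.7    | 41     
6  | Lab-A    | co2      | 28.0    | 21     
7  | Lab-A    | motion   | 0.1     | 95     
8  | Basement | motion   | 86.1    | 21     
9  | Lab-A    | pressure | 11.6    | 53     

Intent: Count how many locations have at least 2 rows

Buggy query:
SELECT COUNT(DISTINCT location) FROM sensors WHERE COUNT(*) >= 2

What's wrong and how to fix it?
Bug: COUNT(*) cannot appear in WHERE; the per-group count doesn't exist yet

Fix: Use a subquery that GROUPs and filters with HAVING, then count its rows

Corrected query:
SELECT COUNT(*) FROM (SELECT location FROM sensors GROUP BY location HAVING COUNT(*) >= 2)

Result:
COUNT(*)
--------
2       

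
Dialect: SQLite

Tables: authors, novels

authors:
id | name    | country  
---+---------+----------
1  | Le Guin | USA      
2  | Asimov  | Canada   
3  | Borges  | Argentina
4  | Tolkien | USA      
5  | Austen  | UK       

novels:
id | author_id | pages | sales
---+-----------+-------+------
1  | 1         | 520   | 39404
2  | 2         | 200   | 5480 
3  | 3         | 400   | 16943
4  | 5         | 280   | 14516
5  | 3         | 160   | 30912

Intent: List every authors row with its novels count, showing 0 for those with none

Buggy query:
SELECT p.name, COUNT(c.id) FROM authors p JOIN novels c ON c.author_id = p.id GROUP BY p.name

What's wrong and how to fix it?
Bug: INNER JOIN drops authors rows that have no matching novels rows

Fix: Switch to LEFT JOIN to retain unmatched parent rows

Corrected query:
SELECT p.name, COUNT(c.id) FROM authors p LEFT JOIN novels c ON c.author_id = p.id GROUP BY p.name

Result:
name    | COUNT(c.id)
--------+------------
Asimov  | 1          
Austen  | 1          
Borges  | 2          
Le Guin | 1          
Tolkien | 0          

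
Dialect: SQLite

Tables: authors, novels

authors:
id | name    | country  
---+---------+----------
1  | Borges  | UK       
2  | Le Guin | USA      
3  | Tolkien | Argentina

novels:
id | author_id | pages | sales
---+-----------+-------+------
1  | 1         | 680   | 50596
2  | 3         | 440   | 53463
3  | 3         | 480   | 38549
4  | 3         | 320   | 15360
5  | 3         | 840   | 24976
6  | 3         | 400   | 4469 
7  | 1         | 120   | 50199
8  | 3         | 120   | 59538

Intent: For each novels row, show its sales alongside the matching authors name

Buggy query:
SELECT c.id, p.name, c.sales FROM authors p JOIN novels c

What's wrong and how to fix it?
Bug: Missing join condition: each novels row is matched to all authors rows instead of just its own

Fix: Add ON c.author_id = p.id to the JOIN

Corrected query:
SELECT c.id, p.name, c.sales FROM authors p JOIN novels c ON c.author_id = p.id

Result:
id | name    | sales
---+---------+------
1  | Borges  | 50596
2  | Tolkien | 53463
3  | Tolkien | 38549
4  | Tolkien | 15360
5  | Tolkien | 24976
6  | Tolkien | 4469 
7  | Borges  | 50199
8  | Tolkien | 59538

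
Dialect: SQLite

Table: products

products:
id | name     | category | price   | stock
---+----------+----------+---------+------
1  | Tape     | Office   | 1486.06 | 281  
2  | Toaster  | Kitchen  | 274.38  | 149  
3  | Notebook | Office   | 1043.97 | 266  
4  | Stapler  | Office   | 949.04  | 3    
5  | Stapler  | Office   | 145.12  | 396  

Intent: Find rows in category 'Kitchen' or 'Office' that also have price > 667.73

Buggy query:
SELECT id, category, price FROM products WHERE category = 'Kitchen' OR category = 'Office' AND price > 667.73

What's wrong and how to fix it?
Bug: AND binds tighter than OR, so this parses as category = 'Kitchen' OR (category = 'Office' AND price > 667.73)

Fix: Add parentheses around the OR so the AND applies to both alternatives

Corrected query:
SELECT id, category, price FROM products WHERE (category = 'Kitchen' OR category = 'Office') AND price > 667.73

Result:
id | category | price  
---+----------+--------
1  | Office   | 1486.06
3  | Office   | 1043.97
4  | Office   | 949.04 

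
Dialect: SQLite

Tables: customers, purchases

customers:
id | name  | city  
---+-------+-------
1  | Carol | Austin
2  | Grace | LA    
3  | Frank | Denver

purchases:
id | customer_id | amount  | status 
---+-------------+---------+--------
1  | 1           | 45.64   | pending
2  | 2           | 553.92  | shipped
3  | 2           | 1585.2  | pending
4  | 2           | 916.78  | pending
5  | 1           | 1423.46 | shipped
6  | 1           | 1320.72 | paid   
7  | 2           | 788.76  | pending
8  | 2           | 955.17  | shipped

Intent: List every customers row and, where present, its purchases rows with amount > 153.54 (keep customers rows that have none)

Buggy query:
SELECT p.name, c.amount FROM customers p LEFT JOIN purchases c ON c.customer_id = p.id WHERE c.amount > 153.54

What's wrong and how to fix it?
Bug: A WHERE condition on the right-hand table after LEFT JOIN drops unmatched parents

Fix: Put 'c.amount > 153.54' in the JOIN's ON clause instead of WHERE

Corrected query:
SELECT p.name, c.amount FROM customers p LEFT JOIN purchases c ON c.customer_id = p.id AND c.amount > 153.54

Result:
name  | amount 
------+--------
Carol | 1320.72
Carol | 1423.46
Grace | 553.92 
Grace | 788.76 
Grace | 916.78 
Grace | 955.17 
Grace | 1585.2 
Frank | NULL   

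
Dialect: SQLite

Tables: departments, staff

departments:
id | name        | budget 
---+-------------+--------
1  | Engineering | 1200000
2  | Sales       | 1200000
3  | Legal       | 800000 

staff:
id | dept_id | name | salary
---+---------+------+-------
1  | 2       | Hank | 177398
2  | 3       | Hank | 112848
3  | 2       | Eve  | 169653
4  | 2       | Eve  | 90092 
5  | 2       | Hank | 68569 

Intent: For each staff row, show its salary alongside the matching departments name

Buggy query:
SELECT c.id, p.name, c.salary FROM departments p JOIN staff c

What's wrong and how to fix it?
Bug: Missing join condition: each staff row is matched to all departments rows instead of just its own

Fix: Add ON c.dept_id = p.id to the JOIN

Corrected query:
SELECT c.id, p.name, c.salary FROM departments p JOIN staff c ON c.dept_id = p.id

Result:
id | name  | salary
---+-------+-------
1  | Sales | 177398
2  | Legal | 112848
3  | Sales | 169653
4  | Sales | 90092 
5  | Sales | 68569 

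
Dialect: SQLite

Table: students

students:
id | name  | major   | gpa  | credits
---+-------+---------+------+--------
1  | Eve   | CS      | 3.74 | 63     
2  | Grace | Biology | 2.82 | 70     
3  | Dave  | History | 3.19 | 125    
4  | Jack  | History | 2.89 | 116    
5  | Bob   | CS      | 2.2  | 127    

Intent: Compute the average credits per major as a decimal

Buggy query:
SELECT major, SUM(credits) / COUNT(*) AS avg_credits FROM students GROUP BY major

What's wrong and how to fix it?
Bug: Both operands are integers, so '/' performs integer division and truncates

Fix: Cast one side to REAL so the division keeps the fractional part

Corrected query:
SELECT major, SUM(credits) * 1.0 / COUNT(*) AS avg_credits FROM students GROUP BY major

Result:
major   | avg_credits
--------+------------
Biology | 70         
CS      | 95         
History | 120.5      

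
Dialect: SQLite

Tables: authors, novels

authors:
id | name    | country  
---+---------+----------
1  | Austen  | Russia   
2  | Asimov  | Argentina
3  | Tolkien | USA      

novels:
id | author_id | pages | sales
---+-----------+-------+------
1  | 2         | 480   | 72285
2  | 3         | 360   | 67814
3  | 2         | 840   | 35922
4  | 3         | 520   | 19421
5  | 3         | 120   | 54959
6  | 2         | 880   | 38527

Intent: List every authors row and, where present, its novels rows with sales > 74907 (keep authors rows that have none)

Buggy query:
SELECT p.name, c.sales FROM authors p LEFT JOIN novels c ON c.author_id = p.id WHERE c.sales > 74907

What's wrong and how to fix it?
Bug: Filtering c.sales in WHERE discards the NULL rows produced by LEFT JOIN, turning it into an inner join

Fix: Move the right-table condition into the ON clause so unmatched parents are kept

Corrected query:
SELECT p.name, c.sales FROM authors p LEFT JOIN novels c ON c.author_id = p.id AND c.sales > 74907

Result:
name    | sales
--------+------
Austen  | NULL 
Asimov  | NULL 
Tolkien | NULL 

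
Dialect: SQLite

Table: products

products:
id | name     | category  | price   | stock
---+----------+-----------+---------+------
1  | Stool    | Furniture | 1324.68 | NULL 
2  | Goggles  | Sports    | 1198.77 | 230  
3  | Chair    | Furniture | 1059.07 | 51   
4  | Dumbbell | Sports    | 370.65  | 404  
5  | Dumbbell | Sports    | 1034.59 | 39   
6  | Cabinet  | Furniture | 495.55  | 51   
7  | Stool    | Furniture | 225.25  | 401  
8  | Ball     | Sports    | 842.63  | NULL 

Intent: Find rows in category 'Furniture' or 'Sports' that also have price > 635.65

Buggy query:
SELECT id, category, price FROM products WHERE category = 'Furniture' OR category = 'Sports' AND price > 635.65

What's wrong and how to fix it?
Bug: AND binds tighter than OR, so this parses as category = 'Furniture' OR (category = 'Sports' AND price > 635.65)

Fix: Group the OR with parentheses (or use IN), then AND the threshold

Corrected query:
SELECT id, category, price FROM products WHERE (category = 'Furniture' OR category = 'Sports') AND price > 635.65

Result:
id | category  | price  
---+-----------+--------
1  | Furniture | 1324.68
2  | Sports    | 1198.77
3  | Furniture | 1059.07
5  | Sports    | 1034.59
8  | Sports    | 842.63 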